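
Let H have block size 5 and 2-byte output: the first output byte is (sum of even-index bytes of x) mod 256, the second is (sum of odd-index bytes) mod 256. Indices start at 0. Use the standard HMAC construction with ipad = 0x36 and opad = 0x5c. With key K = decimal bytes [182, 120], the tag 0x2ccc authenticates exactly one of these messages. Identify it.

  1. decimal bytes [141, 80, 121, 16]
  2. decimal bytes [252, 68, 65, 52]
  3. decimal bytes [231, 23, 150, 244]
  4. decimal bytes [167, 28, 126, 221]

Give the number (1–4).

Key decimal bytes [182, 120] = b6 78 is 2 bytes ≤ B = 5; zero-pad to 5 bytes: K' = b6 78 00 00 00.
K' ⊕ ipad = 80 4e 36 36 36; K' ⊕ opad = ea 24 5c 5c 5c.
m1: inner = H(80 4e 36 36 36 8d 50 79 10) = 4c 8a; tag = H(ea 24 5c 5c 5c 4c 8a) = 2ccc ← matches
m2: inner = H(80 4e 36 36 36 fc 44 41 34) = 64 c1; tag = H(ea 24 5c 5c 5c 64 c1) = 63e4
m3: inner = H(80 4e 36 36 36 e7 17 96 f4) = f7 01; tag = H(ea 24 5c 5c 5c f7 01) = a377
m4: inner = H(80 4e 36 36 36 a7 1c 7e dd) = e5 a9; tag = H(ea 24 5c 5c 5c e5 a9) = 4b65

1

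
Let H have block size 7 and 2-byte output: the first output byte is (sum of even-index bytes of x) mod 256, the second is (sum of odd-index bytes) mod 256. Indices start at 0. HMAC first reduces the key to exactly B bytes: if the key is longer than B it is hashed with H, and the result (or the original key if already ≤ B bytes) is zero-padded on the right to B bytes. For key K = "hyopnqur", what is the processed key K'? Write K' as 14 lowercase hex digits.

bacc0000000000

|K| = 8 > B = 7, so first hash the key.
H(K): even-index sum = 442 mod 256 = 186; odd-index sum = 460 mod 256 = 204 → ba cc.
Zero-pad H(K) = ba cc to 7 bytes: K' = ba cc 00 00 00 00 00.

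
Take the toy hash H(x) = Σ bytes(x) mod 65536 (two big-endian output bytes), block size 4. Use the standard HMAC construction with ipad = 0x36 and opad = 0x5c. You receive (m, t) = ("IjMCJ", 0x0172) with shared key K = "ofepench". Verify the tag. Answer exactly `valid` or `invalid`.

invalid

Key "ofepench" = 6f 66 65 70 65 6e 63 68 is 8 bytes > B = 4, so hash it first: H(key) = 03 48, then zero-pad to 4 bytes: K' = 03 48 00 00.
K' ⊕ ipad = 35 7e 36 36; K' ⊕ opad = 5f 14 5c 5c.
Inner hash: sum = 53+126+54+54+73+106+77+67+74 = 684 → 02 ac.
Outer hash (recomputed tag): sum = 95+20+92+92+2+172 = 473 → 01 d9.
Recomputed tag = 01d9; claimed = 0172 → mismatch.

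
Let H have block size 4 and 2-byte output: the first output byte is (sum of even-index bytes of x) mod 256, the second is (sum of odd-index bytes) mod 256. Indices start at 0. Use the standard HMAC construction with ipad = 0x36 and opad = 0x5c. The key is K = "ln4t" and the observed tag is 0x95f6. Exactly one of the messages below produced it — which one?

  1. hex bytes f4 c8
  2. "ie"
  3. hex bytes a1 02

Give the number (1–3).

Key "ln4t" = 6c 6e 34 74 is exactly B = 4 bytes: K' = 6c 6e 34 74.
K' ⊕ ipad = 5a 58 02 42; K' ⊕ opad = 30 32 68 28.
m1: inner = H(5a 58 02 42 f4 c8) = 50 62; tag = H(30 32 68 28 50 62) = e8bc
m2: inner = H(5a 58 02 42 69 65) = c5 ff; tag = H(30 32 68 28 c5 ff) = 5d59
m3: inner = H(5a 58 02 42 a1 02) = fd 9c; tag = H(30 32 68 28 fd 9c) = 95f6 ← matches

3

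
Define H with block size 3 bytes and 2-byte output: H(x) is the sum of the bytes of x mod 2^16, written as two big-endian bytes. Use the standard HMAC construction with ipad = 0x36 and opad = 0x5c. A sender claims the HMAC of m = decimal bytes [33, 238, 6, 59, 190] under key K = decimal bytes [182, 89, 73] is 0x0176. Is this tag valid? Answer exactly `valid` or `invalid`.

Key decimal bytes [182, 89, 73] = b6 59 49 is exactly B = 3 bytes: K' = b6 59 49.
K' ⊕ ipad = 80 6f 7f; K' ⊕ opad = ea 05 15.
Inner hash: sum = 128+111+127+33+238+6+59+190 = 892 → 03 7c.
Outer hash (recomputed tag): sum = 234+5+21+3+124 = 387 → 01 83.
Recomputed tag = 0183; claimed = 0176 → mismatch.

invalid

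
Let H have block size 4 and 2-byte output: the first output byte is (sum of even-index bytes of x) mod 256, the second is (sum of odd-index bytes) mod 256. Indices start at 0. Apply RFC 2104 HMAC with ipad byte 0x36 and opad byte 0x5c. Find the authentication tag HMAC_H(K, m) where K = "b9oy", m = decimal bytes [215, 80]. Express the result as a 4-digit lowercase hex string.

f538

Key "b9oy" = 62 39 6f 79 is exactly B = 4 bytes: K' = 62 39 6f 79.
K' ⊕ ipad = 54 0f 59 4f.  K' ⊕ opad = 3e 65 33 25.
Inner input = (K'⊕ipad) ∥ m = 54 0f 59 4f ∥ d7 50.
Inner hash: even-index sum = 388 mod 256 = 132; odd-index sum = 174 mod 256 = 174 → 84 ae.
Outer input = (K'⊕opad) ∥ inner = 3e 65 33 25 ∥ 84 ae.
Outer hash (tag): even-index sum = 245 mod 256 = 245; odd-index sum = 312 mod 256 = 56 → f5 38.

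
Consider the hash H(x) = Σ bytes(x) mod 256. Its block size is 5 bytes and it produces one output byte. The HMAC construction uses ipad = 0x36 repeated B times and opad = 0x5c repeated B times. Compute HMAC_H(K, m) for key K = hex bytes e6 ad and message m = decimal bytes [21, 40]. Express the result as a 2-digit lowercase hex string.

Key hex bytes e6 ad is 2 bytes ≤ B = 5; zero-pad to 5 bytes: K' = e6 ad 00 00 00.
K' ⊕ ipad = d0 9b 36 36 36.  K' ⊕ opad = ba f1 5c 5c 5c.
Inner input = (K'⊕ipad) ∥ m = d0 9b 36 36 36 ∥ 15 28.
Inner hash: sum = 208+155+54+54+54+21+40 = 586; mod 256 = 74 → 4a.
Outer input = (K'⊕opad) ∥ inner = ba f1 5c 5c 5c ∥ 4a.
Outer hash (tag): sum = 186+241+92+92+92+74 = 777; mod 256 = 9 → 09.

09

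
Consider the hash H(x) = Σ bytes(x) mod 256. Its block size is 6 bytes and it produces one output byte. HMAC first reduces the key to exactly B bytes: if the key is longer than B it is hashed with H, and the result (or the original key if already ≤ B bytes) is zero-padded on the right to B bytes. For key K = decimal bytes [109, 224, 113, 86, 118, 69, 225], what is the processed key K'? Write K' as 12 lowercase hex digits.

|K| = 7 > B = 6, so first hash the key.
H(K): sum = 109+224+113+86+118+69+225 = 944; mod 256 = 176 → b0.
Zero-pad H(K) = b0 to 6 bytes: K' = b0 00 00 00 00 00.

b00000000000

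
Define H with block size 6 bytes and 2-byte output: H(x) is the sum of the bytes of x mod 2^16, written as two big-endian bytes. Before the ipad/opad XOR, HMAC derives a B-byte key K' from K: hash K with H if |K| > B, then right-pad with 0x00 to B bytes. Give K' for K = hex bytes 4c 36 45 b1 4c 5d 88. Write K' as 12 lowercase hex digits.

|K| = 7 > B = 6, so first hash the key.
H(K): sum = 76+54+69+177+76+93+136 = 681 → 02 a9.
Zero-pad H(K) = 02 a9 to 6 bytes: K' = 02 a9 00 00 00 00.

02a900000000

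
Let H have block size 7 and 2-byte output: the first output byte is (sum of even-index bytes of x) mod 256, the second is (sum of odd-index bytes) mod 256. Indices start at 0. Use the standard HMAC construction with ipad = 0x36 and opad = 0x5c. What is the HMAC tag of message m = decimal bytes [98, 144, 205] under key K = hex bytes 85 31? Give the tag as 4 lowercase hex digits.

Key hex bytes 85 31 is 2 bytes ≤ B = 7; zero-pad to 7 bytes: K' = 85 31 00 00 00 00 00.
K' ⊕ ipad = b3 07 36 36 36 36 36.  K' ⊕ opad = d9 6d 5c 5c 5c 5c 5c.
Inner input = (K'⊕ipad) ∥ m = b3 07 36 36 36 36 36 ∥ 62 90 cd.
Inner hash: even-index sum = 485 mod 256 = 229; odd-index sum = 418 mod 256 = 162 → e5 a2.
Outer input = (K'⊕opad) ∥ inner = d9 6d 5c 5c 5c 5c 5c ∥ e5 a2.
Outer hash (tag): even-index sum = 655 mod 256 = 143; odd-index sum = 522 mod 256 = 10 → 8f 0a.

8f0a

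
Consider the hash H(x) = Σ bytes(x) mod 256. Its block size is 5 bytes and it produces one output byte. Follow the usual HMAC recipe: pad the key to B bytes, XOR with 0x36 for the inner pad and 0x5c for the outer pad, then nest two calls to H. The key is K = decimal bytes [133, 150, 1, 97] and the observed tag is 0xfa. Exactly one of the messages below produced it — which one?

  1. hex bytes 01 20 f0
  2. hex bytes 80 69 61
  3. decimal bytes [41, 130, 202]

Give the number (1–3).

2

Key decimal bytes [133, 150, 1, 97] = 85 96 01 61 is 4 bytes ≤ B = 5; zero-pad to 5 bytes: K' = 85 96 01 61 00.
K' ⊕ ipad = b3 a0 37 57 36; K' ⊕ opad = d9 ca 5d 3d 5c.
m1: inner = H(b3 a0 37 57 36 01 20 f0) = 28; tag = H(d9 ca 5d 3d 5c 28) = c1
m2: inner = H(b3 a0 37 57 36 80 69 61) = 61; tag = H(d9 ca 5d 3d 5c 61) = fa ← matches
m3: inner = H(b3 a0 37 57 36 29 82 ca) = 8c; tag = H(d9 ca 5d 3d 5c 8c) = 25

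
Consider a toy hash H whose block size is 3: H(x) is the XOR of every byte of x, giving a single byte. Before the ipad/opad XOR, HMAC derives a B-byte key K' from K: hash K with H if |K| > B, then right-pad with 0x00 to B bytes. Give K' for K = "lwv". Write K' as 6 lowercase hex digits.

Key "lwv" = 6c 77 76 is exactly B = 3 bytes: K' = 6c 77 76.

6c7776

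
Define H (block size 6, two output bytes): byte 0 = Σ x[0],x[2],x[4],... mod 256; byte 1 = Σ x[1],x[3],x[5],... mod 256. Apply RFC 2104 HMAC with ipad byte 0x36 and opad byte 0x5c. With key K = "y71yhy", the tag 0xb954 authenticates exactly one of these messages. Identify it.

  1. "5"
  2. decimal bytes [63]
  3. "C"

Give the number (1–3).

2

Key "y71yhy" = 79 37 31 79 68 79 is exactly B = 6 bytes: K' = 79 37 31 79 68 79.
K' ⊕ ipad = 4f 01 07 4f 5e 4f; K' ⊕ opad = 25 6b 6d 25 34 25.
m1: inner = H(4f 01 07 4f 5e 4f 35) = e9 9f; tag = H(25 6b 6d 25 34 25 e9 9f) = af54
m2: inner = H(4f 01 07 4f 5e 4f 3f) = f3 9f; tag = H(25 6b 6d 25 34 25 f3 9f) = b954 ← matches
m3: inner = H(4f 01 07 4f 5e 4f 43) = f7 9f; tag = H(25 6b 6d 25 34 25 f7 9f) = bd54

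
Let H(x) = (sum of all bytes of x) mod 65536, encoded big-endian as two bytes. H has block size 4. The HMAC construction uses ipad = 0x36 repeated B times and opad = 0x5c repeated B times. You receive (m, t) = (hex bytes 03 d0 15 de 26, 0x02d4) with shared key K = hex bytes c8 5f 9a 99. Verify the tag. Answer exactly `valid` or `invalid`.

valid

Key hex bytes c8 5f 9a 99 is exactly B = 4 bytes: K' = c8 5f 9a 99.
K' ⊕ ipad = fe 69 ac af; K' ⊕ opad = 94 03 c6 c5.
Inner hash: sum = 254+105+172+175+3+208+21+222+38 = 1198 → 04 ae.
Outer hash (recomputed tag): sum = 148+3+198+197+4+174 = 724 → 02 d4.
Recomputed tag = 02d4; claimed = 02d4 → match.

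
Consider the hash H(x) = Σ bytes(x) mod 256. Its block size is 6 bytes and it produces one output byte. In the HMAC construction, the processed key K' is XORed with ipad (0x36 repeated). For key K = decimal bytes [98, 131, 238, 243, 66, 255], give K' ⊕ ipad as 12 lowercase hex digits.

54b5d8c574c9

Key decimal bytes [98, 131, 238, 243, 66, 255] = 62 83 ee f3 42 ff is exactly B = 6 bytes: K' = 62 83 ee f3 42 ff.
XOR each byte with 0x36: 62⊕36=54, 83⊕36=b5, ee⊕36=d8, f3⊕36=c5, 42⊕36=74, ff⊕36=c9.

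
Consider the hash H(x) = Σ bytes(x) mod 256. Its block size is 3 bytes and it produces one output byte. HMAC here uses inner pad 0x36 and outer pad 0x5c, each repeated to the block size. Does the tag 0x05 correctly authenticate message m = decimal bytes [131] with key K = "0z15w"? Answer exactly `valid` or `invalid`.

Key "0z15w" = 30 7a 31 35 77 is 5 bytes > B = 3, so hash it first: H(key) = 87, then zero-pad to 3 bytes: K' = 87 00 00.
K' ⊕ ipad = b1 36 36; K' ⊕ opad = db 5c 5c.
Inner hash: sum = 177+54+54+131 = 416; mod 256 = 160 → a0.
Outer hash (recomputed tag): sum = 219+92+92+160 = 563; mod 256 = 51 → 33.
Recomputed tag = 33; claimed = 05 → mismatch.

invalid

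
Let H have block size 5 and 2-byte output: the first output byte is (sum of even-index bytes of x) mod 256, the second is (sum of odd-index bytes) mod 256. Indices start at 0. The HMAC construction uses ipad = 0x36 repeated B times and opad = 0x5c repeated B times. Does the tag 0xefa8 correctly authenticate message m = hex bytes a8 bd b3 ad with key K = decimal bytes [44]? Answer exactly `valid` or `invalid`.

valid

Key decimal bytes [44] = 2c is 1 byte ≤ B = 5; zero-pad to 5 bytes: K' = 2c 00 00 00 00.
K' ⊕ ipad = 1a 36 36 36 36; K' ⊕ opad = 70 5c 5c 5c 5c.
Inner hash: even-index sum = 496 mod 256 = 240; odd-index sum = 455 mod 256 = 199 → f0 c7.
Outer hash (recomputed tag): even-index sum = 495 mod 256 = 239; odd-index sum = 424 mod 256 = 168 → ef a8.
Recomputed tag = efa8; claimed = efa8 → match.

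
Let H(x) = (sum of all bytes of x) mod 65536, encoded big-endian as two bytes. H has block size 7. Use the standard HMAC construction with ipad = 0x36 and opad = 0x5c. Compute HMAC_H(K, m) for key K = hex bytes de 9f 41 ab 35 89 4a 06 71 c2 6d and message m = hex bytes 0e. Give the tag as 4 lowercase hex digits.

Key hex bytes de 9f 41 ab 35 89 4a 06 71 c2 6d is 11 bytes > B = 7, so hash it first: H(key) = 05 17, then zero-pad to 7 bytes: K' = 05 17 00 00 00 00 00.
K' ⊕ ipad = 33 21 36 36 36 36 36.  K' ⊕ opad = 59 4b 5c 5c 5c 5c 5c.
Inner input = (K'⊕ipad) ∥ m = 33 21 36 36 36 36 36 ∥ 0e.
Inner hash: sum = 51+33+54+54+54+54+54+14 = 368 → 01 70.
Outer input = (K'⊕opad) ∥ inner = 59 4b 5c 5c 5c 5c 5c ∥ 01 70.
Outer hash (tag): sum = 89+75+92+92+92+92+92+1+112 = 737 → 02 e1.

02e1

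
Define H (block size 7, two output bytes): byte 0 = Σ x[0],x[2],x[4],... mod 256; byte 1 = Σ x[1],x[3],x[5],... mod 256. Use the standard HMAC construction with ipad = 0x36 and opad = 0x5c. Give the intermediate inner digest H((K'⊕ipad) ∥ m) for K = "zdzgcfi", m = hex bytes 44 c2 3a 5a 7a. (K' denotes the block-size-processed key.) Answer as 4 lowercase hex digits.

Key "zdzgcfi" = 7a 64 7a 67 63 66 69 is exactly B = 7 bytes: K' = 7a 64 7a 67 63 66 69.
K' ⊕ ipad = 4c 52 4c 51 55 50 5f.
Inner input = 4c 52 4c 51 55 50 5f ∥ 44 c2 3a 5a 7a.
Inner hash: even-index sum = 616 mod 256 = 104; odd-index sum = 491 mod 256 = 235 → 68 eb.

68eb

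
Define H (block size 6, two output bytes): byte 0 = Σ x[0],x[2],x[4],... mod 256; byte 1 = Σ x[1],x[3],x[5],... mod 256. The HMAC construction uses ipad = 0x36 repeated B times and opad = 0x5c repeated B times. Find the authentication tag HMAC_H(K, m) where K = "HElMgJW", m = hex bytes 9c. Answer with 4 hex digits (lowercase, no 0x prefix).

328e

Key "HElMgJW" = 48 45 6c 4d 67 4a 57 is 7 bytes > B = 6, so hash it first: H(key) = 72 dc, then zero-pad to 6 bytes: K' = 72 dc 00 00 00 00.
K' ⊕ ipad = 44 ea 36 36 36 36.  K' ⊕ opad = 2e 80 5c 5c 5c 5c.
Inner input = (K'⊕ipad) ∥ m = 44 ea 36 36 36 36 ∥ 9c.
Inner hash: even-index sum = 332 mod 256 = 76; odd-index sum = 342 mod 256 = 86 → 4c 56.
Outer input = (K'⊕opad) ∥ inner = 2e 80 5c 5c 5c 5c ∥ 4c 56.
Outer hash (tag): even-index sum = 306 mod 256 = 50; odd-index sum = 398 mod 256 = 142 → 32 8e.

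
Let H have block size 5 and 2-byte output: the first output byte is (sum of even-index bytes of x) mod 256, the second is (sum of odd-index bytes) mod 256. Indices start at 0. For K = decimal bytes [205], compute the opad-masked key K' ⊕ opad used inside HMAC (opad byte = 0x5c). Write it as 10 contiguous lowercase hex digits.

915c5c5c5c

Key decimal bytes [205] = cd is 1 byte ≤ B = 5; zero-pad to 5 bytes: K' = cd 00 00 00 00.
XOR each byte with 0x5c: cd⊕5c=91, 00⊕5c=5c, 00⊕5c=5c, 00⊕5c=5c, 00⊕5c=5c.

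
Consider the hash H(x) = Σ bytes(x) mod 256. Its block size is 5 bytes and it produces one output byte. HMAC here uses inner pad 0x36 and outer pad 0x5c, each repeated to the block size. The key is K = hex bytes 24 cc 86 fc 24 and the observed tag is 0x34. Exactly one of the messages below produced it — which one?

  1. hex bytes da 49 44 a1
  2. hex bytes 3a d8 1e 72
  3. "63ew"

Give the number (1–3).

Key hex bytes 24 cc 86 fc 24 is exactly B = 5 bytes: K' = 24 cc 86 fc 24.
K' ⊕ ipad = 12 fa b0 ca 12; K' ⊕ opad = 78 90 da a0 78.
m1: inner = H(12 fa b0 ca 12 da 49 44 a1) = a0; tag = H(78 90 da a0 78 a0) = 9a
m2: inner = H(12 fa b0 ca 12 3a d8 1e 72) = 3a; tag = H(78 90 da a0 78 3a) = 34 ← matches
m3: inner = H(12 fa b0 ca 12 36 33 65 77) = dd; tag = H(78 90 da a0 78 dd) = d7

2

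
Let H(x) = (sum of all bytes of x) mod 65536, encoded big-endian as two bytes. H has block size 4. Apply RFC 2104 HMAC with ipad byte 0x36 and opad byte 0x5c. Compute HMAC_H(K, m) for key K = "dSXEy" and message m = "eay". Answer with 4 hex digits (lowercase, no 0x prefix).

Key "dSXEy" = 64 53 58 45 79 is 5 bytes > B = 4, so hash it first: H(key) = 01 cd, then zero-pad to 4 bytes: K' = 01 cd 00 00.
K' ⊕ ipad = 37 fb 36 36.  K' ⊕ opad = 5d 91 5c 5c.
Inner input = (K'⊕ipad) ∥ m = 37 fb 36 36 ∥ 65 61 79.
Inner hash: sum = 55+251+54+54+101+97+121 = 733 → 02 dd.
Outer input = (K'⊕opad) ∥ inner = 5d 91 5c 5c ∥ 02 dd.
Outer hash (tag): sum = 93+145+92+92+2+221 = 645 → 02 85.

0285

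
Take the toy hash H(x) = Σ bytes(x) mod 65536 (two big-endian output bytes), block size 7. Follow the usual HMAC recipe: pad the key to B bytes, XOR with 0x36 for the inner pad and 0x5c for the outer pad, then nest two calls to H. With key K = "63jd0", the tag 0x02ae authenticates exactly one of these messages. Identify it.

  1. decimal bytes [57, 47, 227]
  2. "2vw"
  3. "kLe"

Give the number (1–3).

Key "63jd0" = 36 33 6a 64 30 is 5 bytes ≤ B = 7; zero-pad to 7 bytes: K' = 36 33 6a 64 30 00 00.
K' ⊕ ipad = 00 05 5c 52 06 36 36; K' ⊕ opad = 6a 6f 36 38 6c 5c 5c.
m1: inner = H(00 05 5c 52 06 36 36 39 2f e3) = 02 70; tag = H(6a 6f 36 38 6c 5c 5c 02 70) = 02dd
m2: inner = H(00 05 5c 52 06 36 36 32 76 77) = 02 44; tag = H(6a 6f 36 38 6c 5c 5c 02 44) = 02b1
m3: inner = H(00 05 5c 52 06 36 36 6b 4c 65) = 02 41; tag = H(6a 6f 36 38 6c 5c 5c 02 41) = 02ae ← matches

3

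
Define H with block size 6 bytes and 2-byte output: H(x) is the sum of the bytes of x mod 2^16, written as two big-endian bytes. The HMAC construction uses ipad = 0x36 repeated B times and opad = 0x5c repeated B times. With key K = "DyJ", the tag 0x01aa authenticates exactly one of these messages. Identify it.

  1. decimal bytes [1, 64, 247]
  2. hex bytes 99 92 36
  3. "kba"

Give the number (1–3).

2

Key "DyJ" = 44 79 4a is 3 bytes ≤ B = 6; zero-pad to 6 bytes: K' = 44 79 4a 00 00 00.
K' ⊕ ipad = 72 4f 7c 36 36 36; K' ⊕ opad = 18 25 16 5c 5c 5c.
m1: inner = H(72 4f 7c 36 36 36 01 40 f7) = 03 17; tag = H(18 25 16 5c 5c 5c 03 17) = 0181
m2: inner = H(72 4f 7c 36 36 36 99 92 36) = 03 40; tag = H(18 25 16 5c 5c 5c 03 40) = 01aa ← matches
m3: inner = H(72 4f 7c 36 36 36 6b 62 61) = 03 0d; tag = H(18 25 16 5c 5c 5c 03 0d) = 0177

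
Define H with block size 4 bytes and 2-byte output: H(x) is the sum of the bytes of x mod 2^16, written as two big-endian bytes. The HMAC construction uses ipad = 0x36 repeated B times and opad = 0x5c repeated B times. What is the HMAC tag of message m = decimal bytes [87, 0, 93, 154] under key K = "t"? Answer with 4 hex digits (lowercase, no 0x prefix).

Key "t" = 74 is 1 byte ≤ B = 4; zero-pad to 4 bytes: K' = 74 00 00 00.
K' ⊕ ipad = 42 36 36 36.  K' ⊕ opad = 28 5c 5c 5c.
Inner input = (K'⊕ipad) ∥ m = 42 36 36 36 ∥ 57 00 5d 9a.
Inner hash: sum = 66+54+54+54+87+0+93+154 = 562 → 02 32.
Outer input = (K'⊕opad) ∥ inner = 28 5c 5c 5c ∥ 02 32.
Outer hash (tag): sum = 40+92+92+92+2+50 = 368 → 01 70.

0170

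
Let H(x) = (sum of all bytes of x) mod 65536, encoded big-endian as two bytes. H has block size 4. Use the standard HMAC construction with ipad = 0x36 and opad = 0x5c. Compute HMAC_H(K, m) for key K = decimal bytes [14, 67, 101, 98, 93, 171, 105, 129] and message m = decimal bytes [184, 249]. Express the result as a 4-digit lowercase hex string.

Key decimal bytes [14, 67, 101, 98, 93, 171, 105, 129] = 0e 43 65 62 5d ab 69 81 is 8 bytes > B = 4, so hash it first: H(key) = 03 0a, then zero-pad to 4 bytes: K' = 03 0a 00 00.
K' ⊕ ipad = 35 3c 36 36.  K' ⊕ opad = 5f 56 5c 5c.
Inner input = (K'⊕ipad) ∥ m = 35 3c 36 36 ∥ b8 f9.
Inner hash: sum = 53+60+54+54+184+249 = 654 → 02 8e.
Outer input = (K'⊕opad) ∥ inner = 5f 56 5c 5c ∥ 02 8e.
Outer hash (tag): sum = 95+86+92+92+2+142 = 509 → 01 fd.

01fd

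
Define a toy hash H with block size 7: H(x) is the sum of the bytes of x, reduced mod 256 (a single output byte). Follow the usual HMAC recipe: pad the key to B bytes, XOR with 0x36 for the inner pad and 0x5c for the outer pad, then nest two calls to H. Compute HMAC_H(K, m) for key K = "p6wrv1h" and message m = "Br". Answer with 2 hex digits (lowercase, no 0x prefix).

de

Key "p6wrv1h" = 70 36 77 72 76 31 68 is exactly B = 7 bytes: K' = 70 36 77 72 76 31 68.
K' ⊕ ipad = 46 00 41 44 40 07 5e.  K' ⊕ opad = 2c 6a 2b 2e 2a 6d 34.
Inner input = (K'⊕ipad) ∥ m = 46 00 41 44 40 07 5e ∥ 42 72.
Inner hash: sum = 70+0+65+68+64+7+94+66+114 = 548; mod 256 = 36 → 24.
Outer input = (K'⊕opad) ∥ inner = 2c 6a 2b 2e 2a 6d 34 ∥ 24.
Outer hash (tag): sum = 44+106+43+46+42+109+52+36 = 478; mod 256 = 222 → de.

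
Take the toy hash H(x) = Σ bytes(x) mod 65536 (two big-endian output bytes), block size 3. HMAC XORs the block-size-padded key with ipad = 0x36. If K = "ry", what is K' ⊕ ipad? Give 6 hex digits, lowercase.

444f36

Key "ry" = 72 79 is 2 bytes ≤ B = 3; zero-pad to 3 bytes: K' = 72 79 00.
XOR each byte with 0x36: 72⊕36=44, 79⊕36=4f, 00⊕36=36.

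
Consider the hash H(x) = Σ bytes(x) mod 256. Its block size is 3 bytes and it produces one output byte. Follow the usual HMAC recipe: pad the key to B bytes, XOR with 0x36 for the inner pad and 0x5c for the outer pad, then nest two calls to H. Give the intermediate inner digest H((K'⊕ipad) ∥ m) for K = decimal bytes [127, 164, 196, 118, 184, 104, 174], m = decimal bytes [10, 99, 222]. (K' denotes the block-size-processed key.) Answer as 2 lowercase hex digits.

Key decimal bytes [127, 164, 196, 118, 184, 104, 174] = 7f a4 c4 76 b8 68 ae is 7 bytes > B = 3, so hash it first: H(key) = 2b, then zero-pad to 3 bytes: K' = 2b 00 00.
K' ⊕ ipad = 1d 36 36.
Inner input = 1d 36 36 ∥ 0a 63 de.
Inner hash: sum = 29+54+54+10+99+222 = 468; mod 256 = 212 → d4.

d4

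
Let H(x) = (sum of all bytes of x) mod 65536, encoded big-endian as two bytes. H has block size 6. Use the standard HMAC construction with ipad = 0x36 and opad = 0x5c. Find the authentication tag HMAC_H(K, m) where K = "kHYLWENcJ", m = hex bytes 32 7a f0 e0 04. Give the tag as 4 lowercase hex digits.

02ea

Key "kHYLWENcJ" = 6b 48 59 4c 57 45 4e 63 4a is 9 bytes > B = 6, so hash it first: H(key) = 02 ef, then zero-pad to 6 bytes: K' = 02 ef 00 00 00 00.
K' ⊕ ipad = 34 d9 36 36 36 36.  K' ⊕ opad = 5e b3 5c 5c 5c 5c.
Inner input = (K'⊕ipad) ∥ m = 34 d9 36 36 36 36 ∥ 32 7a f0 e0 04.
Inner hash: sum = 52+217+54+54+54+54+50+122+240+224+4 = 1125 → 04 65.
Outer input = (K'⊕opad) ∥ inner = 5e b3 5c 5c 5c 5c ∥ 04 65.
Outer hash (tag): sum = 94+179+92+92+92+92+4+101 = 746 → 02 ea.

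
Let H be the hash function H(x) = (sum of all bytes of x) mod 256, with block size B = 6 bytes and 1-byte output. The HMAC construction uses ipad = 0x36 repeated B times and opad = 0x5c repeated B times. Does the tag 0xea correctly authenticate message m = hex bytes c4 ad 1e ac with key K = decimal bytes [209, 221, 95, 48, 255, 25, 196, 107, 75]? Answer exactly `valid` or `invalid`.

Key decimal bytes [209, 221, 95, 48, 255, 25, 196, 107, 75] = d1 dd 5f 30 ff 19 c4 6b 4b is 9 bytes > B = 6, so hash it first: H(key) = cf, then zero-pad to 6 bytes: K' = cf 00 00 00 00 00.
K' ⊕ ipad = f9 36 36 36 36 36; K' ⊕ opad = 93 5c 5c 5c 5c 5c.
Inner hash: sum = 249+54+54+54+54+54+196+173+30+172 = 1090; mod 256 = 66 → 42.
Outer hash (recomputed tag): sum = 147+92+92+92+92+92+66 = 673; mod 256 = 161 → a1.
Recomputed tag = a1; claimed = ea → mismatch.

invalid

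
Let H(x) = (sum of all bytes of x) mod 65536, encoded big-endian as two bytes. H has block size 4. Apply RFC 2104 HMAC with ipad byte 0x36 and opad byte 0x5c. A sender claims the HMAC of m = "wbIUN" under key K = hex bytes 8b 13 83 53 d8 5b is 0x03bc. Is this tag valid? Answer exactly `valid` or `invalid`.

Key hex bytes 8b 13 83 53 d8 5b is 6 bytes > B = 4, so hash it first: H(key) = 02 a7, then zero-pad to 4 bytes: K' = 02 a7 00 00.
K' ⊕ ipad = 34 91 36 36; K' ⊕ opad = 5e fb 5c 5c.
Inner hash: sum = 52+145+54+54+119+98+73+85+78 = 758 → 02 f6.
Outer hash (recomputed tag): sum = 94+251+92+92+2+246 = 777 → 03 09.
Recomputed tag = 0309; claimed = 03bc → mismatch.

invalid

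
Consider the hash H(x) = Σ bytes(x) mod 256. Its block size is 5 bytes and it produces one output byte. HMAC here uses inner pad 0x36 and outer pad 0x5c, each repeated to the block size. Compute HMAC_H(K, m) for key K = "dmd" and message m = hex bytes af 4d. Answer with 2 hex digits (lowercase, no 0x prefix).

Key "dmd" = 64 6d 64 is 3 bytes ≤ B = 5; zero-pad to 5 bytes: K' = 64 6d 64 00 00.
K' ⊕ ipad = 52 5b 52 36 36.  K' ⊕ opad = 38 31 38 5c 5c.
Inner input = (K'⊕ipad) ∥ m = 52 5b 52 36 36 ∥ af 4d.
Inner hash: sum = 82+91+82+54+54+175+77 = 615; mod 256 = 103 → 67.
Outer input = (K'⊕opad) ∥ inner = 38 31 38 5c 5c ∥ 67.
Outer hash (tag): sum = 56+49+56+92+92+103 = 448; mod 256 = 192 → c0.

c0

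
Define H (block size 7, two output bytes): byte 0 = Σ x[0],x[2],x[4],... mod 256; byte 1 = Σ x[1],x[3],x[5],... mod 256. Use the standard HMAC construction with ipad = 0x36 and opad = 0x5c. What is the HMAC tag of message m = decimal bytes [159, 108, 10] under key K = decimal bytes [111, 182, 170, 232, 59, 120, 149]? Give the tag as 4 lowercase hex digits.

Key decimal bytes [111, 182, 170, 232, 59, 120, 149] = 6f b6 aa e8 3b 78 95 is exactly B = 7 bytes: K' = 6f b6 aa e8 3b 78 95.
K' ⊕ ipad = 59 80 9c de 0d 4e a3.  K' ⊕ opad = 33 ea f6 b4 67 24 c9.
Inner input = (K'⊕ipad) ∥ m = 59 80 9c de 0d 4e a3 ∥ 9f 6c 0a.
Inner hash: even-index sum = 529 mod 256 = 17; odd-index sum = 597 mod 256 = 85 → 11 55.
Outer input = (K'⊕opad) ∥ inner = 33 ea f6 b4 67 24 c9 ∥ 11 55.
Outer hash (tag): even-index sum = 686 mod 256 = 174; odd-index sum = 467 mod 256 = 211 → ae d3.

aed3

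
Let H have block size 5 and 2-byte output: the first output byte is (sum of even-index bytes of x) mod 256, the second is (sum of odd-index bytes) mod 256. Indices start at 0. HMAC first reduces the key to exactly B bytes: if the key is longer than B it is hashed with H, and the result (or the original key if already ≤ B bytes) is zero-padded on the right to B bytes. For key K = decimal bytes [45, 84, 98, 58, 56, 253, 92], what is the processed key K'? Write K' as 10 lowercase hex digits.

|K| = 7 > B = 5, so first hash the key.
H(K): even-index sum = 291 mod 256 = 35; odd-index sum = 395 mod 256 = 139 → 23 8b.
Zero-pad H(K) = 23 8b to 5 bytes: K' = 23 8b 00 00 00.

238b000000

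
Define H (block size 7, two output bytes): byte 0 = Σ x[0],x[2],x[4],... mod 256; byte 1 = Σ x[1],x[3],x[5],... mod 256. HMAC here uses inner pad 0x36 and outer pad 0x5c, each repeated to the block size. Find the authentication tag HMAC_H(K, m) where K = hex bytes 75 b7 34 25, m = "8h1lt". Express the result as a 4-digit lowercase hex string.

Key hex bytes 75 b7 34 25 is 4 bytes ≤ B = 7; zero-pad to 7 bytes: K' = 75 b7 34 25 00 00 00.
K' ⊕ ipad = 43 81 02 13 36 36 36.  K' ⊕ opad = 29 eb 68 79 5c 5c 5c.
Inner input = (K'⊕ipad) ∥ m = 43 81 02 13 36 36 36 ∥ 38 68 31 6c 74.
Inner hash: even-index sum = 389 mod 256 = 133; odd-index sum = 423 mod 256 = 167 → 85 a7.
Outer input = (K'⊕opad) ∥ inner = 29 eb 68 79 5c 5c 5c ∥ 85 a7.
Outer hash (tag): even-index sum = 496 mod 256 = 240; odd-index sum = 581 mod 256 = 69 → f0 45.

f045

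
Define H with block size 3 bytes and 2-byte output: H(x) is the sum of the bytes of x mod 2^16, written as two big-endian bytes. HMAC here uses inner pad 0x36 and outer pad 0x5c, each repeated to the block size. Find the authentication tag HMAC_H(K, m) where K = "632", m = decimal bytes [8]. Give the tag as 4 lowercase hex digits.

Key "632" = 36 33 32 is exactly B = 3 bytes: K' = 36 33 32.
K' ⊕ ipad = 00 05 04.  K' ⊕ opad = 6a 6f 6e.
Inner input = (K'⊕ipad) ∥ m = 00 05 04 ∥ 08.
Inner hash: sum = 0+5+4+8 = 17 → 00 11.
Outer input = (K'⊕opad) ∥ inner = 6a 6f 6e ∥ 00 11.
Outer hash (tag): sum = 106+111+110+0+17 = 344 → 01 58.

0158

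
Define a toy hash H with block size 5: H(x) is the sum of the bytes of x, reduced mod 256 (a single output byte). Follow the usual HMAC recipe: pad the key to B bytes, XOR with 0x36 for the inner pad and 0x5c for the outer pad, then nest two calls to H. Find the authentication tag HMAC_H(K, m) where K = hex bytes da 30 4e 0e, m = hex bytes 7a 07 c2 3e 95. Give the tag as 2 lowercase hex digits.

Key hex bytes da 30 4e 0e is 4 bytes ≤ B = 5; zero-pad to 5 bytes: K' = da 30 4e 0e 00.
K' ⊕ ipad = ec 06 78 38 36.  K' ⊕ opad = 86 6c 12 52 5c.
Inner input = (K'⊕ipad) ∥ m = ec 06 78 38 36 ∥ 7a 07 c2 3e 95.
Inner hash: sum = 236+6+120+56+54+122+7+194+62+149 = 1006; mod 256 = 238 → ee.
Outer input = (K'⊕opad) ∥ inner = 86 6c 12 52 5c ∥ ee.
Outer hash (tag): sum = 134+108+18+82+92+238 = 672; mod 256 = 160 → a0.

a0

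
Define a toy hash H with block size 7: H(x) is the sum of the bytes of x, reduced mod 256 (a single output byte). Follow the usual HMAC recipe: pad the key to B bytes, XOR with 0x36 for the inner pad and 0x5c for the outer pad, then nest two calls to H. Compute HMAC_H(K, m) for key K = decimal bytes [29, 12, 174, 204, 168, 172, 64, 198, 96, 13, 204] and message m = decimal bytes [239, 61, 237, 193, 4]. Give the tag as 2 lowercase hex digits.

Key decimal bytes [29, 12, 174, 204, 168, 172, 64, 198, 96, 13, 204] = 1d 0c ae cc a8 ac 40 c6 60 0d cc is 11 bytes > B = 7, so hash it first: H(key) = 36, then zero-pad to 7 bytes: K' = 36 00 00 00 00 00 00.
K' ⊕ ipad = 00 36 36 36 36 36 36.  K' ⊕ opad = 6a 5c 5c 5c 5c 5c 5c.
Inner input = (K'⊕ipad) ∥ m = 00 36 36 36 36 36 36 ∥ ef 3d ed c1 04.
Inner hash: sum = 0+54+54+54+54+54+54+239+61+237+193+4 = 1058; mod 256 = 34 → 22.
Outer input = (K'⊕opad) ∥ inner = 6a 5c 5c 5c 5c 5c 5c ∥ 22.
Outer hash (tag): sum = 106+92+92+92+92+92+92+34 = 692; mod 256 = 180 → b4.

b4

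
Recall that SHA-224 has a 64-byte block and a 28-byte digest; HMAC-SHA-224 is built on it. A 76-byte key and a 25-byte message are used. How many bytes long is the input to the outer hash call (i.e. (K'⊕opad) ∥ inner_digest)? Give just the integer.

92

Key is 76 > 64 bytes, so it is hashed to 28 bytes then zero-padded to 64: |K'| = 64.
Outer input = (K'⊕opad) ∥ H(inner) → 64 + 28 = 92 bytes.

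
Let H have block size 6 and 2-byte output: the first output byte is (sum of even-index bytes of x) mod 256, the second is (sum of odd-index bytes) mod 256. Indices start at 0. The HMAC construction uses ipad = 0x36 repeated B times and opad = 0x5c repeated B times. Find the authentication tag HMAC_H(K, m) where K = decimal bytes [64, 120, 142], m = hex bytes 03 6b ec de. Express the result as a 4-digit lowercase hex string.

Key decimal bytes [64, 120, 142] = 40 78 8e is 3 bytes ≤ B = 6; zero-pad to 6 bytes: K' = 40 78 8e 00 00 00.
K' ⊕ ipad = 76 4e b8 36 36 36.  K' ⊕ opad = 1c 24 d2 5c 5c 5c.
Inner input = (K'⊕ipad) ∥ m = 76 4e b8 36 36 36 ∥ 03 6b ec de.
Inner hash: even-index sum = 595 mod 256 = 83; odd-index sum = 515 mod 256 = 3 → 53 03.
Outer input = (K'⊕opad) ∥ inner = 1c 24 d2 5c 5c 5c ∥ 53 03.
Outer hash (tag): even-index sum = 413 mod 256 = 157; odd-index sum = 223 mod 256 = 223 → 9d df.

9ddf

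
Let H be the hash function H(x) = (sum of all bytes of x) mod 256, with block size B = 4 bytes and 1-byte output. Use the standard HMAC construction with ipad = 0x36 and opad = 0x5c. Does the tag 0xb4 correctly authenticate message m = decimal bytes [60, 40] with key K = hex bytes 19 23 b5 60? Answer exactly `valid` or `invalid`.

invalid

Key hex bytes 19 23 b5 60 is exactly B = 4 bytes: K' = 19 23 b5 60.
K' ⊕ ipad = 2f 15 83 56; K' ⊕ opad = 45 7f e9 3c.
Inner hash: sum = 47+21+131+86+60+40 = 385; mod 256 = 129 → 81.
Outer hash (recomputed tag): sum = 69+127+233+60+129 = 618; mod 256 = 106 → 6a.
Recomputed tag = 6a; claimed = b4 → mismatch.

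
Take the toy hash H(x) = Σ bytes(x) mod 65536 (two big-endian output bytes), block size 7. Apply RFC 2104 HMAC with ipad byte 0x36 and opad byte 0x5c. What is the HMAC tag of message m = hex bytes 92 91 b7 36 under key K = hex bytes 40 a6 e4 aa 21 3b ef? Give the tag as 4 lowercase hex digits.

04e1

Key hex bytes 40 a6 e4 aa 21 3b ef is exactly B = 7 bytes: K' = 40 a6 e4 aa 21 3b ef.
K' ⊕ ipad = 76 90 d2 9c 17 0d d9.  K' ⊕ opad = 1c fa b8 f6 7d 67 b3.
Inner input = (K'⊕ipad) ∥ m = 76 90 d2 9c 17 0d d9 ∥ 92 91 b7 36.
Inner hash: sum = 118+144+210+156+23+13+217+146+145+183+54 = 1409 → 05 81.
Outer input = (K'⊕opad) ∥ inner = 1c fa b8 f6 7d 67 b3 ∥ 05 81.
Outer hash (tag): sum = 28+250+184+246+125+103+179+5+129 = 1249 → 04 e1.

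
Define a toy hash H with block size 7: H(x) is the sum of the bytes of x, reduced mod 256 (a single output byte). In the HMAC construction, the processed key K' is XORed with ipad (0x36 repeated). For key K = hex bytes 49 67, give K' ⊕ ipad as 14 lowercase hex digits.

7f513636363636

Key hex bytes 49 67 is 2 bytes ≤ B = 7; zero-pad to 7 bytes: K' = 49 67 00 00 00 00 00.
XOR each byte with 0x36: 49⊕36=7f, 67⊕36=51, 00⊕36=36, 00⊕36=36, 00⊕36=36, 00⊕36=36, 00⊕36=36.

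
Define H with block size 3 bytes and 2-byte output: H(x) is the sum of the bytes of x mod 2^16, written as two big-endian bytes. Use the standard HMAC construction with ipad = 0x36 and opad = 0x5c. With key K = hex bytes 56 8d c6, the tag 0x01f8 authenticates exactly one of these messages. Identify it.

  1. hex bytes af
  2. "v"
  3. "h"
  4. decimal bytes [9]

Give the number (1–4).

2

Key hex bytes 56 8d c6 is exactly B = 3 bytes: K' = 56 8d c6.
K' ⊕ ipad = 60 bb f0; K' ⊕ opad = 0a d1 9a.
m1: inner = H(60 bb f0 af) = 02 ba; tag = H(0a d1 9a 02 ba) = 0231
m2: inner = H(60 bb f0 76) = 02 81; tag = H(0a d1 9a 02 81) = 01f8 ← matches
m3: inner = H(60 bb f0 68) = 02 73; tag = H(0a d1 9a 02 73) = 01ea
m4: inner = H(60 bb f0 09) = 02 14; tag = H(0a d1 9a 02 14) = 018b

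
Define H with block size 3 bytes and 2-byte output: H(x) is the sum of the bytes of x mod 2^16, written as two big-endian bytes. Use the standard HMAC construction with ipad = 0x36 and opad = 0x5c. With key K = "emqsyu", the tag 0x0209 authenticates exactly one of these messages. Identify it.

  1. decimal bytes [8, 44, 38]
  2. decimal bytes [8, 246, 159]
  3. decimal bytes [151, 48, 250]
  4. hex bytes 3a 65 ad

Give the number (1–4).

Key "emqsyu" = 65 6d 71 73 79 75 is 6 bytes > B = 3, so hash it first: H(key) = 02 a4, then zero-pad to 3 bytes: K' = 02 a4 00.
K' ⊕ ipad = 34 92 36; K' ⊕ opad = 5e f8 5c.
m1: inner = H(34 92 36 08 2c 26) = 01 56; tag = H(5e f8 5c 01 56) = 0209 ← matches
m2: inner = H(34 92 36 08 f6 9f) = 02 99; tag = H(5e f8 5c 02 99) = 024d
m3: inner = H(34 92 36 97 30 fa) = 02 bd; tag = H(5e f8 5c 02 bd) = 0271
m4: inner = H(34 92 36 3a 65 ad) = 02 48; tag = H(5e f8 5c 02 48) = 01fc

1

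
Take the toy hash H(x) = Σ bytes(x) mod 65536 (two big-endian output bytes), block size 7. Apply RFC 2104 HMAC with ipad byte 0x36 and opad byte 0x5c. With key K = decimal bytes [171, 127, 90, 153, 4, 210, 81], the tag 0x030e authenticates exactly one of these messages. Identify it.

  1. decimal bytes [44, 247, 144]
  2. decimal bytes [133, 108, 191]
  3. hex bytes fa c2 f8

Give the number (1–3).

1

Key decimal bytes [171, 127, 90, 153, 4, 210, 81] = ab 7f 5a 99 04 d2 51 is exactly B = 7 bytes: K' = ab 7f 5a 99 04 d2 51.
K' ⊕ ipad = 9d 49 6c af 32 e4 67; K' ⊕ opad = f7 23 06 c5 58 8e 0d.
m1: inner = H(9d 49 6c af 32 e4 67 2c f7 90) = 05 31; tag = H(f7 23 06 c5 58 8e 0d 05 31) = 030e ← matches
m2: inner = H(9d 49 6c af 32 e4 67 85 6c bf) = 05 2e; tag = H(f7 23 06 c5 58 8e 0d 05 2e) = 030b
m3: inner = H(9d 49 6c af 32 e4 67 fa c2 f8) = 06 32; tag = H(f7 23 06 c5 58 8e 0d 06 32) = 0310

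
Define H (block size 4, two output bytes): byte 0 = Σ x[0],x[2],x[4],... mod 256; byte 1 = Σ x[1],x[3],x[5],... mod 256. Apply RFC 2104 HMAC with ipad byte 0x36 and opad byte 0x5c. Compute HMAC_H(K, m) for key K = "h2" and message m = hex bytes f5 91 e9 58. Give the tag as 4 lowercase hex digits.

Key "h2" = 68 32 is 2 bytes ≤ B = 4; zero-pad to 4 bytes: K' = 68 32 00 00.
K' ⊕ ipad = 5e 04 36 36.  K' ⊕ opad = 34 6e 5c 5c.
Inner input = (K'⊕ipad) ∥ m = 5e 04 36 36 ∥ f5 91 e9 58.
Inner hash: even-index sum = 626 mod 256 = 114; odd-index sum = 291 mod 256 = 35 → 72 23.
Outer input = (K'⊕opad) ∥ inner = 34 6e 5c 5c ∥ 72 23.
Outer hash (tag): even-index sum = 258 mod 256 = 2; odd-index sum = 237 mod 256 = 237 → 02 ed.

02ed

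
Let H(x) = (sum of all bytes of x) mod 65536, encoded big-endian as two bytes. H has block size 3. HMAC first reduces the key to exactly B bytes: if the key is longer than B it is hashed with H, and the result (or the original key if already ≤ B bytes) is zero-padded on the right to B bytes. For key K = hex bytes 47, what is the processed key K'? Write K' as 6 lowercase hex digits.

Key hex bytes 47 is 1 byte ≤ B = 3; zero-pad to 3 bytes: K' = 47 00 00.

470000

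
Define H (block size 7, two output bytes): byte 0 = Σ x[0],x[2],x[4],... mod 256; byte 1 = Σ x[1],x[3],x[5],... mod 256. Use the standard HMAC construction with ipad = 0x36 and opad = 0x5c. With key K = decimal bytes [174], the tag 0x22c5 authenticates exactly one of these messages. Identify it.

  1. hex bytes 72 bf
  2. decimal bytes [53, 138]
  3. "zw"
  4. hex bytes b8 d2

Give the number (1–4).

3

Key decimal bytes [174] = ae is 1 byte ≤ B = 7; zero-pad to 7 bytes: K' = ae 00 00 00 00 00 00.
K' ⊕ ipad = 98 36 36 36 36 36 36; K' ⊕ opad = f2 5c 5c 5c 5c 5c 5c.
m1: inner = H(98 36 36 36 36 36 36 72 bf) = f9 14; tag = H(f2 5c 5c 5c 5c 5c 5c f9 14) = 1a0d
m2: inner = H(98 36 36 36 36 36 36 35 8a) = c4 d7; tag = H(f2 5c 5c 5c 5c 5c 5c c4 d7) = ddd8
m3: inner = H(98 36 36 36 36 36 36 7a 77) = b1 1c; tag = H(f2 5c 5c 5c 5c 5c 5c b1 1c) = 22c5 ← matches
m4: inner = H(98 36 36 36 36 36 36 b8 d2) = 0c 5a; tag = H(f2 5c 5c 5c 5c 5c 5c 0c 5a) = 6020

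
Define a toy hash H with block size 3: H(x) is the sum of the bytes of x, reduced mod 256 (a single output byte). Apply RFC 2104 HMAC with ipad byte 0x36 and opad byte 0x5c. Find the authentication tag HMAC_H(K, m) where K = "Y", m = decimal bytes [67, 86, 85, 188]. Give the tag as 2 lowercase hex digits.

Key "Y" = 59 is 1 byte ≤ B = 3; zero-pad to 3 bytes: K' = 59 00 00.
K' ⊕ ipad = 6f 36 36.  K' ⊕ opad = 05 5c 5c.
Inner input = (K'⊕ipad) ∥ m = 6f 36 36 ∥ 43 56 55 bc.
Inner hash: sum = 111+54+54+67+86+85+188 = 645; mod 256 = 133 → 85.
Outer input = (K'⊕opad) ∥ inner = 05 5c 5c ∥ 85.
Outer hash (tag): sum = 5+92+92+133 = 322; mod 256 = 66 → 42.

42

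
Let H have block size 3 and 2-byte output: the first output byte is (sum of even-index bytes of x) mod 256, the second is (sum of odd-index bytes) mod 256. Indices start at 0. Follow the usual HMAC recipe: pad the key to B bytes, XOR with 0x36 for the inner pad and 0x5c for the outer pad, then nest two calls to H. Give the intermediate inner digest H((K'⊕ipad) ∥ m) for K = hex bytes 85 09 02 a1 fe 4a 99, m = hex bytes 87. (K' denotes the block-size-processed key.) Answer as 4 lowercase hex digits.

5e49

Key hex bytes 85 09 02 a1 fe 4a 99 is 7 bytes > B = 3, so hash it first: H(key) = 1e f4, then zero-pad to 3 bytes: K' = 1e f4 00.
K' ⊕ ipad = 28 c2 36.
Inner input = 28 c2 36 ∥ 87.
Inner hash: even-index sum = 94 mod 256 = 94; odd-index sum = 329 mod 256 = 73 → 5e 49.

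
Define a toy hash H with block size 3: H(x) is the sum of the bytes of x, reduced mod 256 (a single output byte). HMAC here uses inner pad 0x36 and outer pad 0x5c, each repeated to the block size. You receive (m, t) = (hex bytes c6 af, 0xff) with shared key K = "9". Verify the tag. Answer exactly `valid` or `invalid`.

Key "9" = 39 is 1 byte ≤ B = 3; zero-pad to 3 bytes: K' = 39 00 00.
K' ⊕ ipad = 0f 36 36; K' ⊕ opad = 65 5c 5c.
Inner hash: sum = 15+54+54+198+175 = 496; mod 256 = 240 → f0.
Outer hash (recomputed tag): sum = 101+92+92+240 = 525; mod 256 = 13 → 0d.
Recomputed tag = 0d; claimed = ff → mismatch.

invalid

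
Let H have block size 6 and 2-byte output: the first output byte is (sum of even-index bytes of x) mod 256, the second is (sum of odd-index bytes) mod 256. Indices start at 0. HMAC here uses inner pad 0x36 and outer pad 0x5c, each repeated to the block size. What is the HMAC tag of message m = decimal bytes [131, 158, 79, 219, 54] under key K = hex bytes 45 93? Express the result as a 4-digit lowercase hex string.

Key hex bytes 45 93 is 2 bytes ≤ B = 6; zero-pad to 6 bytes: K' = 45 93 00 00 00 00.
K' ⊕ ipad = 73 a5 36 36 36 36.  K' ⊕ opad = 19 cf 5c 5c 5c 5c.
Inner input = (K'⊕ipad) ∥ m = 73 a5 36 36 36 36 ∥ 83 9e 4f db 36.
Inner hash: even-index sum = 487 mod 256 = 231; odd-index sum = 650 mod 256 = 138 → e7 8a.
Outer input = (K'⊕opad) ∥ inner = 19 cf 5c 5c 5c 5c ∥ e7 8a.
Outer hash (tag): even-index sum = 440 mod 256 = 184; odd-index sum = 529 mod 256 = 17 → b8 11.

b811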